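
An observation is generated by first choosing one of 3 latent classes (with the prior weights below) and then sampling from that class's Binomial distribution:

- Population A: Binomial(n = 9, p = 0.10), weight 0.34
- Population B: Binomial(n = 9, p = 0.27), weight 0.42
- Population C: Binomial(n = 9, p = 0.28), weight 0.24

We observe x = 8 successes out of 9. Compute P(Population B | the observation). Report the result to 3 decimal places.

0.570

Posterior ∝ prior × likelihood, so P(k | x) ∝ w_k f_k(x); normalise over all components.
Component likelihoods at x = 8 successes out of 9:
  p_A = 8.1e-08
  p_B = 0.000185556
  p_C = 0.000244816
Unnormalised posteriors:
  w_A·p_A = 0.34 × 8.1e-08 = 2.754e-08
  w_B·p_B = 0.42 × 0.000185556 = 7.79336e-05
  w_C·p_C = 0.24 × 0.000244816 = 5.87558e-05
Evidence: 2.754e-08 + 7.79336e-05 + 5.87558e-05 = 0.000136717
Responsibility of Population B: 7.79336e-05 / 0.000136717 ≈ 0.570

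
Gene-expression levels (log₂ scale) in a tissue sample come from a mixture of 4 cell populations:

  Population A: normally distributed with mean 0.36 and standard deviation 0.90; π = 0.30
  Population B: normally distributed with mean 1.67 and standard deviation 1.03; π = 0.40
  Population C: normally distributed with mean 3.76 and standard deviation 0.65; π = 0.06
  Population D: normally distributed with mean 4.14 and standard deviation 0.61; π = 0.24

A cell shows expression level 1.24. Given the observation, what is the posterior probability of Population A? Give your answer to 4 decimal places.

The responsibility of component k is w_k f_k(x) divided by Σ_j w_j f_j(x).
Evaluate each component's likelihood at the observed value:
  L_A = 0.27483
  L_B = 0.354999
  L_C = 0.000334317
  L_D = 8.08607e-06
Weight by the priors:
  w_A·L_A = 0.30 × 0.27483 = 0.082449
  w_B·L_B = 0.40 × 0.354999 = 0.142
  w_C·L_C = 0.06 × 0.000334317 = 2.0059e-05
  w_D·L_D = 0.24 × 8.08607e-06 = 1.94066e-06
Evidence: 0.082449 + 0.142 + 2.0059e-05 + 1.94066e-06 = 0.224471
So the posterior for Population A is 0.082449 / 0.224471 ≈ 0.3673.

0.3673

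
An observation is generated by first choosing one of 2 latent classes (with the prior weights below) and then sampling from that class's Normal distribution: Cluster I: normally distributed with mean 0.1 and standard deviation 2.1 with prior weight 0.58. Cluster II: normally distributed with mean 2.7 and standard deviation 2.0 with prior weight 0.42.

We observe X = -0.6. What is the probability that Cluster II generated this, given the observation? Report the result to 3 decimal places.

By Bayes' theorem, P(k | x) = π_k f_k(x) / Σ_j π_j f_j(x).
Normal densities:
  L_I = (1/(2.1·√(2π)))·exp(−(-0.6−0.1)²/(2·2.1²)) = 0.189973·exp(-0.05556) = 0.179706
  L_II = (1/(2.0·√(2π)))·exp(−(-0.6−2.7)²/(2·2.0²)) = 0.199471·exp(-1.36125) = 0.0511325
Prior × likelihood for each component:
  π_I·L_I = 0.58 × 0.179706 = 0.10423
  π_II·L_II = 0.42 × 0.0511325 = 0.0214756
Sum: 0.10423 + 0.0214756 = 0.125705
Responsibility of Cluster II: 0.0214756 / 0.125705 ≈ 0.171

0.171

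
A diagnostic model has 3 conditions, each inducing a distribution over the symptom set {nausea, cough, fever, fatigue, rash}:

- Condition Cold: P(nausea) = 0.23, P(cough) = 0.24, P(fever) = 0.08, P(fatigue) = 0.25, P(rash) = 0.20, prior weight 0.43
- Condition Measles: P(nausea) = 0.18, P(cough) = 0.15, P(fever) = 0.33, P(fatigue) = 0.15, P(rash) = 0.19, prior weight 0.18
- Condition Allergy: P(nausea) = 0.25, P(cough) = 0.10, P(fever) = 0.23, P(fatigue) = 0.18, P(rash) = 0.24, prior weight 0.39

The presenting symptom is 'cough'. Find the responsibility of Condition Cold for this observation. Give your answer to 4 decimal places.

0.6099

The responsibility of component k is π_k f_k(x) divided by Σ_j π_j f_j(x).
Component likelihoods at x = 'cough':
  f_Cold = P(cough | comp) = 0.24
  f_Measles = P(cough | comp) = 0.15
  f_Allergy = P(cough | comp) = 0.10
Prior × likelihood for each component:
  π_Cold·f_Cold = 0.43 × 0.24 = 0.1032
  π_Measles·f_Measles = 0.18 × 0.15 = 0.027
  π_Allergy·f_Allergy = 0.39 × 0.1 = 0.039
Sum: 0.1032 + 0.027 + 0.039 = 0.1692
P(Condition Cold | 'cough') = 0.1032 / 0.1692 ≈ 0.6099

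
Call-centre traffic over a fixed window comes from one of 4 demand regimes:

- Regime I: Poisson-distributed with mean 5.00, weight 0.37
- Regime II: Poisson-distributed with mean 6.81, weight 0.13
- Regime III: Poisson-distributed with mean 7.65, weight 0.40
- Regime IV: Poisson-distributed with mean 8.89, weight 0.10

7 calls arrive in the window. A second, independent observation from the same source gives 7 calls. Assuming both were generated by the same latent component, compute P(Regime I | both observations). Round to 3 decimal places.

0.241

By Bayes' theorem, P(k | x) = w_k f_k(x) / Σ_j w_j f_j(x).
Since both observations come from the same component, the likelihood for component k is f_k(x₁)·f_k(x₂).
  f_I = [e^(−5.00)·5.00^7/7! = 0.104445] × [0.104445] = 0.0109087
  f_II = [e^(−6.81)·6.81^7/7! = 0.148612] × [0.148612] = 0.0220855
  f_III = [e^(−7.65)·7.65^7/7! = 0.144826] × [0.144826] = 0.0209746
  f_IV = [e^(−8.89)·8.89^7/7! = 0.119951] × [0.119951] = 0.0143882
Unnormalised posteriors:
  w_I·f_I = 0.37 × 0.0109087 = 0.00403623
  w_II·f_II = 0.13 × 0.0220855 = 0.00287112
  w_III·f_III = 0.40 × 0.0209746 = 0.00838984
  w_IV·f_IV = 0.10 × 0.0143882 = 0.00143882
Denominator: 0.00403623 + 0.00287112 + 0.00838984 + 0.00143882 = 0.016736
P(Regime I | x) ≈ 0.241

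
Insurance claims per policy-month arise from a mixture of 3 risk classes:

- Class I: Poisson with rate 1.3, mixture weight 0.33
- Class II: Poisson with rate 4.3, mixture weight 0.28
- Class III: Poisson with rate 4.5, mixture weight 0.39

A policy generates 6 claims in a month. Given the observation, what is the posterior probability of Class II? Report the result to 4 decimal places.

0.3974

By Bayes' theorem, P(k | x) = P(Z=k) f_k(x) / Σ_j P(Z=j) f_j(x).
Component likelihoods at x = 6 claims:
  L_I = e^(−1.3)·1.3^6/6! = 0.00182703
  L_II = e^(−4.3)·4.3^6/6! = 0.119127
  L_III = e^(−4.5)·4.5^6/6! = 0.12812
Weight by the priors:
  P(Z=I)·L_I = 0.33 × 0.00182703 = 0.000602919
  P(Z=II)·L_II = 0.28 × 0.119127 = 0.0333557
  P(Z=III)·L_III = 0.39 × 0.12812 = 0.0499669
Denominator: 0.000602919 + 0.0333557 + 0.0499669 = 0.0839255
P(Class II | the observation) ≈ 0.3974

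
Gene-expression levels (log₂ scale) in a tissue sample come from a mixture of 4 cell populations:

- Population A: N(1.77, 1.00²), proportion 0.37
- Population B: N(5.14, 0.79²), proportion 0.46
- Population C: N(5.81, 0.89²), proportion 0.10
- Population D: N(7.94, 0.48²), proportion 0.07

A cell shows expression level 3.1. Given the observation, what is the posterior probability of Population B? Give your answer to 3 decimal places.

0.119

P(component k | x) = P(Z=k)·f_k(x) / marginal(x), where marginal(x) = Σ_j P(Z=j)·f_j(x).
Evaluate each component's likelihood at the observed value:
  L_A = (1/(1.00·√(2π)))·exp(−(3.1−1.77)²/(2·1.00²)) = 0.398942·exp(-0.88445) = 0.16474
  L_B = (1/(0.79·√(2π)))·exp(−(3.1−5.14)²/(2·0.79²)) = 0.504990·exp(-3.33408) = 0.0180016
  L_C = (1/(0.89·√(2π)))·exp(−(3.1−5.81)²/(2·0.89²)) = 0.448250·exp(-4.63584) = 0.0043471
  L_D = (1/(0.48·√(2π)))·exp(−(3.1−7.94)²/(2·0.48²)) = 0.831130·exp(-50.83681) = 6.94264e-23
Weight by the priors:
  P(Z=A)·L_A = 0.37 × 0.16474 = 0.0609537
  P(Z=B)·L_B = 0.46 × 0.0180016 = 0.00828071
  P(Z=C)·L_C = 0.10 × 0.0043471 = 0.00043471
  P(Z=D)·L_D = 0.07 × 6.94264e-23 = 4.85985e-24
Marginal: 0.0609537 + 0.00828071 + 0.00043471 + 4.85985e-24 = 0.0696691
P(Population B | x) ≈ 0.119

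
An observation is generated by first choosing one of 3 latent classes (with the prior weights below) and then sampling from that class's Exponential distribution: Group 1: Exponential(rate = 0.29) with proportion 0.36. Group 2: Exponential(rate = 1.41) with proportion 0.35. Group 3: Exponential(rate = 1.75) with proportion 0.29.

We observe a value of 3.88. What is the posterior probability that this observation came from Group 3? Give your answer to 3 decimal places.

0.016

By Bayes' theorem, P(k | x) = w_k f_k(x) / Σ_j w_j f_j(x).
Component likelihoods at x = 3.88:
  p_1 = 0.0941304
  p_2 = 0.00593309
  p_3 = 0.0019687
Weight by the priors:
  w_1·p_1 = 0.36 × 0.0941304 = 0.0338869
  w_2·p_2 = 0.35 × 0.00593309 = 0.00207658
  w_3·p_3 = 0.29 × 0.0019687 = 0.000570922
Evidence: 0.0338869 + 0.00207658 + 0.000570922 = 0.0365344
P(Group 3 | data) ≈ 0.016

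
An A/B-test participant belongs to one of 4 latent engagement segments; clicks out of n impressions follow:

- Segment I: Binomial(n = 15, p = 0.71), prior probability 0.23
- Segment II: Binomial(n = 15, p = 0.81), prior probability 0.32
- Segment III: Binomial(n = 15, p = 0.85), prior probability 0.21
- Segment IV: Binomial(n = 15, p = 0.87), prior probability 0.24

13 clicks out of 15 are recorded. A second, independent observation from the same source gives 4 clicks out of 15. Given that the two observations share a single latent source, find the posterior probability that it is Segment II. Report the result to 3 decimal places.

Apply Bayes' rule: the posterior for each component is proportional to its prior times its likelihood at x.
Since both observations come from the same component, the likelihood for component k is f_k(x₁)·f_k(x₂).
  L_I = [C(15,13)·0.71^13·0.29^2 = 105·0.0116509·0.0841 = 0.102883] × [0.000423198] = 4.35399e-05
  L_II = [C(15,13)·0.81^13·0.19^2 = 105·0.0646108·0.0361 = 0.244907] × [6.84482e-06] = 1.67635e-06
  L_III = [C(15,13)·0.85^13·0.15^2 = 105·0.120905·0.0225 = 0.285639] × [6.16328e-07] = 1.76048e-07
  L_IV = [C(15,13)·0.87^13·0.13^2 = 105·0.163588·0.0169 = 0.290286] × [1.40148e-07] = 4.0683e-08
Prior × likelihood for each component:
  P(Z=I)·L_I = 0.23 × 4.35399e-05 = 1.00142e-05
  P(Z=II)·L_II = 0.32 × 1.67635e-06 = 5.36431e-07
  P(Z=III)·L_III = 0.21 × 1.76048e-07 = 3.697e-08
  P(Z=IV)·L_IV = 0.24 × 4.0683e-08 = 9.76392e-09
Sum: 1.00142e-05 + 5.36431e-07 + 3.697e-08 + 9.76392e-09 = 1.05974e-05
So the posterior for Segment II is 5.36431e-07 / 1.05974e-05 ≈ 0.051.

0.051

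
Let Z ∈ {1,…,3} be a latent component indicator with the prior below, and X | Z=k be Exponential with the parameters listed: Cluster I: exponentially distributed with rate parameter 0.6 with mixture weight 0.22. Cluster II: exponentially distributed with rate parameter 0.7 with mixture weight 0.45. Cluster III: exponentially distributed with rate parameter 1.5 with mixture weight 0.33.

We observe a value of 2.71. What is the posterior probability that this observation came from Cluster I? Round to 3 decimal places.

P(component k | x) = π_k·f_k(x) / marginal(x), where marginal(x) = Σ_j π_j·f_j(x).
Exponential densities:
  f_I = 0.6·e^(−0.6·2.71) = 0.6·e^(−1.6260) = 0.118029
  f_II = 0.7·e^(−0.7·2.71) = 0.7·e^(−1.8970) = 0.105013
  f_III = 1.5·e^(−1.5·2.71) = 1.5·e^(−4.0650) = 0.0257445
Weight by the priors:
  π_I·f_I = 0.22 × 0.118029 = 0.0259664
  π_II·f_II = 0.45 × 0.105013 = 0.0472557
  π_III·f_III = 0.33 × 0.0257445 = 0.00849568
Marginal: 0.0259664 + 0.0472557 + 0.00849568 = 0.0817177
P(Cluster I | 2.71) = 0.0259664 / 0.0817177 ≈ 0.318

0.318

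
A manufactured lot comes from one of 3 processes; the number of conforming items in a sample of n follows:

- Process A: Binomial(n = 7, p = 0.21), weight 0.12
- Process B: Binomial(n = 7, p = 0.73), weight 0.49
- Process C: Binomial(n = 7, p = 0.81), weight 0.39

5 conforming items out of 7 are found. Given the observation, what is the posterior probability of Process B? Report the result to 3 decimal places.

Posterior ∝ prior × likelihood, so P(k | x) ∝ π_k f_k(x); normalise over all components.
Component likelihoods at x = 5 conforming items out of 7:
  L_A = 0.00535266
  L_B = 0.317367
  L_C = 0.264333
Weight by the priors:
  π_A·L_A = 0.12 × 0.00535266 = 0.00064232
  π_B·L_B = 0.49 × 0.317367 = 0.15551
  π_C·L_C = 0.39 × 0.264333 = 0.10309
Normaliser: 0.00064232 + 0.15551 + 0.10309 = 0.259242
So the posterior for Process B is 0.15551 / 0.259242 ≈ 0.600.

0.600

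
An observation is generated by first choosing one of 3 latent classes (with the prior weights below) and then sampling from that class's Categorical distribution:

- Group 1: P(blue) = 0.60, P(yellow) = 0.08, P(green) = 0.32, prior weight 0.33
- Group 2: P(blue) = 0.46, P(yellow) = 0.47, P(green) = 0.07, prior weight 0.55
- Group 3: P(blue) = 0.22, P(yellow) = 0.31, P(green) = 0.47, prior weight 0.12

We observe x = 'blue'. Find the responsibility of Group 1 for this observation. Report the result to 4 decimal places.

0.4147

Apply Bayes' rule: the posterior for each component is proportional to its prior times its likelihood at x.
Categorical probabilities:
  p_1 = P(blue | comp) = 0.60
  p_2 = P(blue | comp) = 0.46
  p_3 = P(blue | comp) = 0.22
Multiply by the mixture weights:
  π_1·p_1 = 0.33 × 0.6 = 0.198
  π_2·p_2 = 0.55 × 0.46 = 0.253
  π_3·p_3 = 0.12 × 0.22 = 0.0264
Denominator: 0.198 + 0.253 + 0.0264 = 0.4774
Responsibility of Group 1: 0.198 / 0.4774 ≈ 0.4147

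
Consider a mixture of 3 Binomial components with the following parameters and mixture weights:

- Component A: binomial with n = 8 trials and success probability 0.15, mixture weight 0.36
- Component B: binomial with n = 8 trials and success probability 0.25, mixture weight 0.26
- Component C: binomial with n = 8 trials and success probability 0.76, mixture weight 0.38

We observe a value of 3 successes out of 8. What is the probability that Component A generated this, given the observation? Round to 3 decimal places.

P(component k | x) = w_k·f_k(x) / marginal(x), where marginal(x) = Σ_j w_j·f_j(x).
Binomial probabilities:
  f_A = 0.0838603
  f_B = 0.207642
  f_C = 0.0195742
Prior × likelihood for each component:
  w_A·f_A = 0.36 × 0.0838603 = 0.0301897
  w_B·f_B = 0.26 × 0.207642 = 0.0539868
  w_C·f_C = 0.38 × 0.0195742 = 0.00743821
Normaliser: 0.0301897 + 0.0539868 + 0.00743821 = 0.0916147
P(Component A | data) ≈ 0.330

0.330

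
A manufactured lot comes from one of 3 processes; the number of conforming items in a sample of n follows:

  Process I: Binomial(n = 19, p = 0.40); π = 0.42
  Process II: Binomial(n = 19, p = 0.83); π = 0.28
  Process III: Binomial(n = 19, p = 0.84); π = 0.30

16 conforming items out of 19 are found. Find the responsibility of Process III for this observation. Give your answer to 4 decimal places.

0.5195

The responsibility of component k is π_k f_k(x) divided by Σ_j π_j f_j(x).
Binomial probabilities:
  f_I = 8.98954e-05
  f_II = 0.241502
  f_III = 0.243867
Weight by the priors:
  π_I·f_I = 0.42 × 8.98954e-05 = 3.77561e-05
  π_II·f_II = 0.28 × 0.241502 = 0.0676204
  π_III·f_III = 0.30 × 0.243867 = 0.07316
Marginal: 3.77561e-05 + 0.0676204 + 0.07316 = 0.140818
P(Process III | data) ≈ 0.5195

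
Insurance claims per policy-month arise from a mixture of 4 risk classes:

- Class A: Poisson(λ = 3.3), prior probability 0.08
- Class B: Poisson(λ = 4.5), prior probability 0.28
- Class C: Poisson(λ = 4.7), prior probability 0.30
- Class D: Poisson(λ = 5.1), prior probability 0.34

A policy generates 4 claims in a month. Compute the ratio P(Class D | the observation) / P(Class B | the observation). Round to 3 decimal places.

1.099

The posterior odds equal the prior odds times the likelihood ratio: (w_i/w_j)·(f_i(x)/f_j(x)).
Poisson probabilities:
  L_A = 0.182252
  L_B = 0.189808
  L_C = 0.184925
  L_D = 0.171857
Posterior odds = (w_D·L_D) / (w_B·L_B) = (0.34·0.171857) / (0.28·0.189808) = 0.0584314 / 0.0531461 ≈ 1.099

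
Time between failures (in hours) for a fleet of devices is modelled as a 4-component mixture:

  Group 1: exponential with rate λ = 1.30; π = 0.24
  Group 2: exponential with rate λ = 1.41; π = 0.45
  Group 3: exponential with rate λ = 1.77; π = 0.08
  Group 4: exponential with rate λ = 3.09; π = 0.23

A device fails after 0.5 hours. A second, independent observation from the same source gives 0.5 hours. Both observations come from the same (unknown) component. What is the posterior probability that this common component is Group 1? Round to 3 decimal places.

0.234

Apply Bayes' rule: the posterior for each component is proportional to its prior times its likelihood at x.
Since both observations come from the same component, the likelihood for component k is f_k(x₁)·f_k(x₂).
  L_1 = [0.67866] × [0.67866] = 0.460579
  L_2 = [0.696693] × [0.696693] = 0.485381
  L_3 = [0.730504] × [0.730504] = 0.533636
  L_4 = [0.659134] × [0.659134] = 0.434457
Weight by the priors:
  w_1·L_1 = 0.24 × 0.460579 = 0.110539
  w_2·L_2 = 0.45 × 0.485381 = 0.218422
  w_3·L_3 = 0.08 × 0.533636 = 0.0426909
  w_4·L_4 = 0.23 × 0.434457 = 0.0999252
Evidence: 0.110539 + 0.218422 + 0.0426909 + 0.0999252 = 0.471577
P(Group 1 | data) ≈ 0.234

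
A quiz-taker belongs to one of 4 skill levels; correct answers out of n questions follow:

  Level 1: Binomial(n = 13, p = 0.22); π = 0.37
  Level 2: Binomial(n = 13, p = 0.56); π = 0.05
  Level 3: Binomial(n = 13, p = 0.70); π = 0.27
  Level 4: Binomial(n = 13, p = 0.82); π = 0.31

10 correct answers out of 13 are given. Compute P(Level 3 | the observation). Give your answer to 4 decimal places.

0.4406

Apply Bayes' rule: the posterior for each component is proportional to its prior times its likelihood at x.
Evaluate each component's likelihood at the observed value:
  p_1 = 3.60476e-05
  p_2 = 0.0738932
  p_3 = 0.218127
  p_4 = 0.229257
Multiply by the mixture weights:
  π_1·p_1 = 0.37 × 3.60476e-05 = 1.33376e-05
  π_2·p_2 = 0.05 × 0.0738932 = 0.00369466
  π_3·p_3 = 0.27 × 0.218127 = 0.0588944
  π_4·p_4 = 0.31 × 0.229257 = 0.0710696
Evidence: 1.33376e-05 + 0.00369466 + 0.0588944 + 0.0710696 = 0.133672
So the posterior for Level 3 is 0.0588944 / 0.133672 ≈ 0.4406.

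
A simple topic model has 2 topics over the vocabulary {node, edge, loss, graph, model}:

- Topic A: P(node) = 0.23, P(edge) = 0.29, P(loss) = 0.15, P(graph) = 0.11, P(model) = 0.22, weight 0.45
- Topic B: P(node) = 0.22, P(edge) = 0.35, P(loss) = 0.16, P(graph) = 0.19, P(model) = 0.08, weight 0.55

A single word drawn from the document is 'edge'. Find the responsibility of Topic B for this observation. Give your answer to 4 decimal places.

By Bayes' theorem, P(k | x) = π_k f_k(x) / Σ_j π_j f_j(x).
Evaluate each component's likelihood at the observed value:
  f_A = 0.29
  f_B = 0.35
Multiply by the mixture weights:
  π_A·f_A = 0.45 × 0.29 = 0.1305
  π_B·f_B = 0.55 × 0.35 = 0.1925
Denominator: 0.1305 + 0.1925 = 0.323
P(Topic B | data) ≈ 0.5960

0.5960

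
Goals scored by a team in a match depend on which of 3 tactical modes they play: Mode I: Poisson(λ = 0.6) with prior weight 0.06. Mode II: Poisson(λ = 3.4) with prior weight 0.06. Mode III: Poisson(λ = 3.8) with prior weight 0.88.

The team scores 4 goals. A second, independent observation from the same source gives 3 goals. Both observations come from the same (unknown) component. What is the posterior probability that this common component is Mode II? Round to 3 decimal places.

0.065

P(component k | x) = π_k·f_k(x) / marginal(x), where marginal(x) = Σ_j π_j·f_j(x).
Since both observations come from the same component, the likelihood for component k is f_k(x₁)·f_k(x₂).
  L_I = [e^(−0.6)·0.6^4/4! = 0.00296358] × [0.0197572] = 5.85522e-05
  L_II = [e^(−3.4)·3.4^4/4! = 0.185825] × [0.218617] = 0.0406244
  L_III = [e^(−3.8)·3.8^4/4! = 0.194359] × [0.204588] = 0.0397635
Weight by the priors:
  π_I·L_I = 0.06 × 5.85522e-05 = 3.51313e-06
  π_II·L_II = 0.06 × 0.0406244 = 0.00243747
  π_III·L_III = 0.88 × 0.0397635 = 0.0349919
Denominator: 3.51313e-06 + 0.00243747 + 0.0349919 = 0.0374329
P(Mode II | x₁,x₂) = 0.00243747 / 0.0374329 ≈ 0.065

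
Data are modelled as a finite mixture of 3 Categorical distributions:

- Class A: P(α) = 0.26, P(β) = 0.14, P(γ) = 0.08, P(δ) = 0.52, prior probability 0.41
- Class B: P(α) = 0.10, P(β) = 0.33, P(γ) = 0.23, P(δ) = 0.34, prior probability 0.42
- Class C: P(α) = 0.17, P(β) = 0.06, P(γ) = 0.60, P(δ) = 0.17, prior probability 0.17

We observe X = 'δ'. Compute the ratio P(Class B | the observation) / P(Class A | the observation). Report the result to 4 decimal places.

0.6698

Only the two components matter; the odds are (π_i f_i(x)) / (π_j f_j(x)).
Component likelihoods at x = 'δ':
  p_A = P(δ | comp) = 0.52
  p_B = P(δ | comp) = 0.34
  p_C = P(δ | comp) = 0.17
0.1428 / 0.2132 ≈ 0.6698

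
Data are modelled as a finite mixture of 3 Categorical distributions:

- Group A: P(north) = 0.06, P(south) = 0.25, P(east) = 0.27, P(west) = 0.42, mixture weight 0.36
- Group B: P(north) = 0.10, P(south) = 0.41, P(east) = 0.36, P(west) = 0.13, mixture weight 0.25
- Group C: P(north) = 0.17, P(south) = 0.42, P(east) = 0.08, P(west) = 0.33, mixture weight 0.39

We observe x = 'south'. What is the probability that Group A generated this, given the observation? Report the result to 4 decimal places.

By Bayes' theorem, P(k | x) = π_k f_k(x) / Σ_j π_j f_j(x).
Categorical probabilities:
  L_A = 0.25
  L_B = 0.41
  L_C = 0.42
Unnormalised posteriors:
  π_A·L_A = 0.36 × 0.25 = 0.09
  π_B·L_B = 0.25 × 0.41 = 0.1025
  π_C·L_C = 0.39 × 0.42 = 0.1638
Normaliser: 0.09 + 0.1025 + 0.1638 = 0.3563
So the posterior for Group A is 0.09 / 0.3563 ≈ 0.2526.

0.2526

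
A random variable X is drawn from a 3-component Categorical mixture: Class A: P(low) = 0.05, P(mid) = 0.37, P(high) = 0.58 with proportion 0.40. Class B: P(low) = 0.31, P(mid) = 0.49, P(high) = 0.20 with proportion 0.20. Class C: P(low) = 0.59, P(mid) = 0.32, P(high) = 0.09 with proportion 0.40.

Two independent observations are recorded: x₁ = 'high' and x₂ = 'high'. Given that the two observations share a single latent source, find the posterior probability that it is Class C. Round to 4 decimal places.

The responsibility of component k is P(Z=k) f_k(x) divided by Σ_j P(Z=j) f_j(x).
Since both observations come from the same component, the likelihood for component k is f_k(x₁)·f_k(x₂).
  p_A = [P(high | comp) = 0.58] × [0.58] = 0.3364
  p_B = [P(high | comp) = 0.20] × [0.2] = 0.04
  p_C = [P(high | comp) = 0.09] × [0.09] = 0.0081
Prior × likelihood for each component:
  P(Z=A)·p_A = 0.40 × 0.3364 = 0.13456
  P(Z=B)·p_B = 0.20 × 0.04 = 0.008
  P(Z=C)·p_C = 0.40 × 0.0081 = 0.00324
Marginal: 0.13456 + 0.008 + 0.00324 = 0.1458
P(Class C | data) ≈ 0.0222

0.0222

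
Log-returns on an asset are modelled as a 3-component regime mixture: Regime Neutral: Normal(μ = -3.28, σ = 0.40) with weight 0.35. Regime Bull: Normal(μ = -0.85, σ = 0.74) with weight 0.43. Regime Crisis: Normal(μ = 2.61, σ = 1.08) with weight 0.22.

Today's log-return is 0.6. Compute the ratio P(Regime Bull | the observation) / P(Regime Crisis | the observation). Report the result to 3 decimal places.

2.364

Since P(k|x) ∝ π_k f_k(x), the posterior odds are π_i f_i(x) / (π_j f_j(x)).
Component likelihoods at x = 0.6:
  p_Neutral = 3.69374e-21
  p_Bull = 0.079058
  p_Crisis = 0.0653651
Odds = (0.43/0.22) × (0.079058/0.0653651) = 1.95455 × 1.20948 ≈ 2.364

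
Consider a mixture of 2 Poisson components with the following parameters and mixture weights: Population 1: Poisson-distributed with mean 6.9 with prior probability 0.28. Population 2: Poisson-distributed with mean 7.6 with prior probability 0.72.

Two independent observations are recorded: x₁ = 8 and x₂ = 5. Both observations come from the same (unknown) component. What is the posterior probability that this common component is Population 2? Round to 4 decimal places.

0.6901

By Bayes' theorem, P(k | x) = P(Z=k) f_k(x) / Σ_j P(Z=j) f_j(x).
Since both observations come from the same component, the likelihood for component k is f_k(x₁)·f_k(x₂).
  L_1 = [0.128422] × [0.131351] = 0.0168683
  L_2 = [0.13815] × [0.105742] = 0.0146083
Prior × likelihood for each component:
  P(Z=1)·L_1 = 0.28 × 0.0168683 = 0.00472314
  P(Z=2)·L_2 = 0.72 × 0.0146083 = 0.010518
Evidence: 0.00472314 + 0.010518 = 0.0152411
P(Population 2 | x₁, x₂) ≈ 0.6901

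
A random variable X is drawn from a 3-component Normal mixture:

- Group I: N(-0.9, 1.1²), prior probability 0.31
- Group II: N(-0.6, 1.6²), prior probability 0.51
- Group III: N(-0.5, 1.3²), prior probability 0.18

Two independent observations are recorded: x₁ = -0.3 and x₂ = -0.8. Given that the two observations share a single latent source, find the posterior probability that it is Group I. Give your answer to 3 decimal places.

0.426

By Bayes' theorem, P(k | x) = π_k f_k(x) / Σ_j π_j f_j(x).
Since both observations come from the same component, the likelihood for component k is f_k(x₁)·f_k(x₂).
  L_I = [0.312544] × [0.361179] = 0.112885
  L_II = [0.244994] × [0.247399] = 0.0606112
  L_III = [0.303268] × [0.298815] = 0.0906212
Prior × likelihood for each component:
  π_I·L_I = 0.31 × 0.112885 = 0.0349942
  π_II·L_II = 0.51 × 0.0606112 = 0.0309117
  π_III·L_III = 0.18 × 0.0906212 = 0.0163118
Evidence: 0.0349942 + 0.0309117 + 0.0163118 = 0.0822177
So the posterior for Group I is 0.0349942 / 0.0822177 ≈ 0.426.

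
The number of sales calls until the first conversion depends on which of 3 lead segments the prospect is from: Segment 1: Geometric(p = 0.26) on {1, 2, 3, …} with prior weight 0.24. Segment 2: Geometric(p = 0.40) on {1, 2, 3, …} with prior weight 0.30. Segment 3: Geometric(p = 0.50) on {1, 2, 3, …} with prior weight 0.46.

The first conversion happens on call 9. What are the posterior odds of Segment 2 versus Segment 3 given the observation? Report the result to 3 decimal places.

2.243

Only the two components matter; the odds are (π_i f_i(x)) / (π_j f_j(x)).
Evaluate each component's likelihood at the observed value:
  p_1 = 0.0233791
  p_2 = 0.00671846
  p_3 = 0.00195312
0.00201554 / 0.000898438 ≈ 2.243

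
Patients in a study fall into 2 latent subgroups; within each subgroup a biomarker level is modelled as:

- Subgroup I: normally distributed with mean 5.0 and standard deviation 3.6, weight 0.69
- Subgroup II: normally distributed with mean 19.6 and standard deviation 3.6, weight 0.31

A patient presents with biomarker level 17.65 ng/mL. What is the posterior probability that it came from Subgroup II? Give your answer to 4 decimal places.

0.9947

Apply Bayes' rule: the posterior for each component is proportional to its prior times its likelihood at x.
Component likelihoods at x = 17.65 ng/mL:
  L_I = (1/(3.6·√(2π)))·exp(−(17.65−5.0)²/(2·3.6²)) = 0.110817·exp(-6.17371) = 0.000230888
  L_II = (1/(3.6·√(2π)))·exp(−(17.65−19.6)²/(2·3.6²)) = 0.110817·exp(-0.14670) = 0.0956965
Unnormalised posteriors:
  w_I·L_I = 0.69 × 0.000230888 = 0.000159312
  w_II·L_II = 0.31 × 0.0956965 = 0.0296659
Denominator: 0.000159312 + 0.0296659 = 0.0298252
P(Subgroup II | x) ≈ 0.9947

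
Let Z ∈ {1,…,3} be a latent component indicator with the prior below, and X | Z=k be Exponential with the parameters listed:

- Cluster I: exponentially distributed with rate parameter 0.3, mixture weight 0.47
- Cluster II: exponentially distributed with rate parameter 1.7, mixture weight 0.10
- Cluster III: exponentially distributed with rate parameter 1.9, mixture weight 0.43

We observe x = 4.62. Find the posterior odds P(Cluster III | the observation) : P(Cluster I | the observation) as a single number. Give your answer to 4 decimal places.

Only the two components matter; the odds are (P(Z=i) f_i(x)) / (P(Z=j) f_j(x)).
Evaluate each component's likelihood at the observed value:
  p_I = 0.3·e^(−0.3·4.62) = 0.3·e^(−1.3860) = 0.0750221
  p_II = 1.7·e^(−1.7·4.62) = 1.7·e^(−7.8540) = 0.000659933
  p_III = 1.9·e^(−1.9·4.62) = 1.9·e^(−8.7780) = 0.000292763
Posterior odds = (P(Z=III)·p_III) / (P(Z=I)·p_I) = (0.43·0.000292763) / (0.47·0.0750221) = 0.000125888 / 0.0352604 ≈ 0.0036

0.0036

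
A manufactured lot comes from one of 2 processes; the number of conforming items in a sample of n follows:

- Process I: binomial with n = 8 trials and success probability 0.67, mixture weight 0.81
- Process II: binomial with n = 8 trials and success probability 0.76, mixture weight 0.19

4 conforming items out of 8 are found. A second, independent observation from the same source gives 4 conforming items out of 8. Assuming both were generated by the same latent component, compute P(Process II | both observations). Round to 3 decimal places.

0.048

Apply Bayes' rule: the posterior for each component is proportional to its prior times its likelihood at x.
Since both observations come from the same component, the likelihood for component k is f_k(x₁)·f_k(x₂).
  L_I = [C(8,4)·0.67^4·0.33^4 = 70·0.201511·0.0118592 = 0.167283] × [0.167283] = 0.0279838
  L_II = [C(8,4)·0.76^4·0.24^4 = 70·0.333622·0.00331776 = 0.0774814] × [0.0774814] = 0.00600337
Unnormalised posteriors:
  w_I·L_I = 0.81 × 0.0279838 = 0.0226668
  w_II·L_II = 0.19 × 0.00600337 = 0.00114064
Sum: 0.0226668 + 0.00114064 = 0.0238075
P(Process II | x₁, x₂) = 0.00114064 / 0.0238075 ≈ 0.048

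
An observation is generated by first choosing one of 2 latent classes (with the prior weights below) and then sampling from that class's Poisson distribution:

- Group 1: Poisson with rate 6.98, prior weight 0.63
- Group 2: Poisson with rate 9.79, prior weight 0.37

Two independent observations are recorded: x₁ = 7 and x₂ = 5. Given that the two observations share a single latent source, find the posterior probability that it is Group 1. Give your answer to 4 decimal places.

0.8902

Posterior ∝ prior × likelihood, so P(k | x) ∝ π_k f_k(x); normalise over all components.
Since both observations come from the same component, the likelihood for component k is f_k(x₁)·f_k(x₂).
  L_1 = [e^(−6.98)·6.98^7/7! = 0.148999] × [0.128446] = 0.0191383
  L_2 = [e^(−9.79)·9.79^7/7! = 0.0957867] × [0.0419749] = 0.00402063
Weight by the priors:
  π_1·L_1 = 0.63 × 0.0191383 = 0.0120571
  π_2·L_2 = 0.37 × 0.00402063 = 0.00148763
Evidence: 0.0120571 + 0.00148763 = 0.0135447
So the posterior for Group 1 is 0.0120571 / 0.0135447 ≈ 0.8902.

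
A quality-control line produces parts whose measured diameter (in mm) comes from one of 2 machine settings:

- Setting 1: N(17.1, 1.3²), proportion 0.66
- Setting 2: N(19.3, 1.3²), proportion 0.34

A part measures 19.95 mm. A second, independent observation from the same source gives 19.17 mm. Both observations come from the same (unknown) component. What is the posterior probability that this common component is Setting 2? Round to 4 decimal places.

0.9467

P(component k | x) = π_k·f_k(x) / marginal(x), where marginal(x) = Σ_j π_j·f_j(x).
Since both observations come from the same component, the likelihood for component k is f_k(x₁)·f_k(x₂).
  p_1 = [(1/(1.3·√(2π)))·exp(−(19.95−17.1)²/(2·1.3²)) = 0.306879·exp(-2.40311) = 0.0277531] × [0.0863778] = 0.00239725
  p_2 = [(1/(1.3·√(2π)))·exp(−(19.95−19.3)²/(2·1.3²)) = 0.306879·exp(-0.12500) = 0.270819] × [0.305348] = 0.0826942
Weight by the priors:
  π_1·p_1 = 0.66 × 0.00239725 = 0.00158218
  π_2·p_2 = 0.34 × 0.0826942 = 0.028116
Normaliser: 0.00158218 + 0.028116 = 0.0296982
Responsibility of Setting 2: 0.028116 / 0.0296982 ≈ 0.9467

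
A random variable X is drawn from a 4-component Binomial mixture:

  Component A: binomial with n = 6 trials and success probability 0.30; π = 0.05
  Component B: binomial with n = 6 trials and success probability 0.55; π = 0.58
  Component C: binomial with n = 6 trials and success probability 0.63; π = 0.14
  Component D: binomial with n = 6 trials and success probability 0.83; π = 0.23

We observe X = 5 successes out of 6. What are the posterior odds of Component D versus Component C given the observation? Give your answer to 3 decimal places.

2.996

Posterior odds = (π_i f_i(x)) / (π_j f_j(x)); the normalising sum cancels.
Binomial probabilities:
  L_A = C(6,5)·0.30^5·0.70^1 = 6·0.00243·0.7 = 0.010206
  L_B = C(6,5)·0.55^5·0.45^1 = 6·0.0503284·0.45 = 0.135887
  L_C = C(6,5)·0.63^5·0.37^1 = 6·0.0992437·0.37 = 0.220321
  L_D = C(6,5)·0.83^5·0.17^1 = 6·0.393904·0.17 = 0.401782
0.0924099 / 0.0308449 ≈ 2.996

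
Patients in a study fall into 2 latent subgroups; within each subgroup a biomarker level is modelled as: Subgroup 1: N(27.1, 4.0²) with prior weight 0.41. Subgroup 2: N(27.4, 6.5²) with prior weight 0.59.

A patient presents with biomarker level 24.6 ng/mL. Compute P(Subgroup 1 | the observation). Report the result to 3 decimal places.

P(component k | x) = π_k·f_k(x) / marginal(x), where marginal(x) = Σ_j π_j·f_j(x).
Component likelihoods at x = 24.6 ng/mL:
  L_1 = 0.0820402
  L_2 = 0.0559374
Prior × likelihood for each component:
  π_1·L_1 = 0.41 × 0.0820402 = 0.0336365
  π_2·L_2 = 0.59 × 0.0559374 = 0.0330031
Normaliser: 0.0336365 + 0.0330031 = 0.0666396
P(Subgroup 1 | the observation) = 0.0336365 / 0.0666396 ≈ 0.505

0.505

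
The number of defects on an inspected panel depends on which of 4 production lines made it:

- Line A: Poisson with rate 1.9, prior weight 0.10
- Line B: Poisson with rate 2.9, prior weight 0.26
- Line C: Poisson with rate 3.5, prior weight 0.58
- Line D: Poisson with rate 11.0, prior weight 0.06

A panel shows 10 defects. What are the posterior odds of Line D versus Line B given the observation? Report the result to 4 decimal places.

43.1857

The posterior odds equal the prior odds times the likelihood ratio: (π_i/π_j)·(f_i(x)/f_j(x)).
Component likelihoods at x = 10 defects:
  L_A = e^(−1.9)·1.9^10/10! = 2.52705e-05
  L_B = e^(−2.9)·2.9^10/10! = 0.000637915
  L_C = e^(−3.5)·3.5^10/10! = 0.00229555
  L_D = e^(−11.0)·11.0^10/10! = 0.119378
Odds = (0.06/0.26) × (0.119378/0.000637915) = 0.230769 × 187.138 ≈ 43.1857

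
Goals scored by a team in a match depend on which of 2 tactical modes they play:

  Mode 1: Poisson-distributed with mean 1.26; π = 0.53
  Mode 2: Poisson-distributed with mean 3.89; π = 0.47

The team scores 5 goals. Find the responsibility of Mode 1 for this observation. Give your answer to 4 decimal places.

By Bayes' theorem, P(k | x) = w_k f_k(x) / Σ_j w_j f_j(x).
Component likelihoods at x = 5 goals:
  p_1 = e^(−1.26)·1.26^5/5! = 0.0075069
  p_2 = e^(−3.89)·3.89^5/5! = 0.151761
Prior × likelihood for each component:
  w_1·p_1 = 0.53 × 0.0075069 = 0.00397866
  w_2·p_2 = 0.47 × 0.151761 = 0.0713278
Evidence: 0.00397866 + 0.0713278 = 0.0753065
Responsibility of Mode 1: 0.00397866 / 0.0753065 ≈ 0.0528

0.0528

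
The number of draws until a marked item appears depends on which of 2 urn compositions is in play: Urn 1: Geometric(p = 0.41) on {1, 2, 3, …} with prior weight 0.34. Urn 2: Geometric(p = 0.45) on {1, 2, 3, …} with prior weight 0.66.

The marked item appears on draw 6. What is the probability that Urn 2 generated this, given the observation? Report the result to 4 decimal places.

0.6000

P(component k | x) = π_k·f_k(x) / marginal(x), where marginal(x) = Σ_j π_j·f_j(x).
Geometric probabilities:
  p_1 = 0.41·(1−0.41)^5 = 0.41·0.0714924 = 0.0293119
  p_2 = 0.45·(1−0.45)^5 = 0.45·0.0503284 = 0.0226478
Prior × likelihood for each component:
  π_1·p_1 = 0.34 × 0.0293119 = 0.00996604
  π_2·p_2 = 0.66 × 0.0226478 = 0.0149475
Normaliser: 0.00996604 + 0.0149475 = 0.0249136
P(Urn 2 | the observation) ≈ 0.6000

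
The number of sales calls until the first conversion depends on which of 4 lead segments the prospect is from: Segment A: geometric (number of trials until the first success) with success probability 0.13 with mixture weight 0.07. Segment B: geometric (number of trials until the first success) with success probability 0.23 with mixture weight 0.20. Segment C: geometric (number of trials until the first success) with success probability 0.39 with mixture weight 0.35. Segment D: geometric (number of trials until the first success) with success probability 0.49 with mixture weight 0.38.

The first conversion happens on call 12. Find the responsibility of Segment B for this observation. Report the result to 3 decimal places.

The responsibility of component k is P(Z=k) f_k(x) divided by Σ_j P(Z=j) f_j(x).
Evaluate each component's likelihood at the observed value:
  p_A = 0.13·(1−0.13)^11 = 0.13·0.216128 = 0.0280967
  p_B = 0.23·(1−0.23)^11 = 0.23·0.0564154 = 0.0129756
  p_C = 0.39·(1−0.39)^11 = 0.39·0.00435139 = 0.00169704
  p_D = 0.49·(1−0.49)^11 = 0.49·0.000607116 = 0.000297487
Weight by the priors:
  P(Z=A)·p_A = 0.07 × 0.0280967 = 0.00196677
  P(Z=B)·p_B = 0.20 × 0.0129756 = 0.00259511
  P(Z=C)·p_C = 0.35 × 0.00169704 = 0.000593965
  P(Z=D)·p_D = 0.38 × 0.000297487 = 0.000113045
Normaliser: 0.00196677 + 0.00259511 + 0.000593965 + 0.000113045 = 0.00526889
So the posterior for Segment B is 0.00259511 / 0.00526889 ≈ 0.493.

0.493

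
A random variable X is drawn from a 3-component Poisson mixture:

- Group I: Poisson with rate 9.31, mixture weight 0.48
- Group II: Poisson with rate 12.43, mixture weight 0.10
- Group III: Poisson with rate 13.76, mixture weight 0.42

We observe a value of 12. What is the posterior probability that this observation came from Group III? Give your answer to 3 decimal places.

P(component k | x) = π_k·f_k(x) / marginal(x), where marginal(x) = Σ_j π_j·f_j(x).
Poisson probabilities:
  L_I = 0.0801268
  L_II = 0.113511
  L_III = 0.10167
Unnormalised posteriors:
  π_I·L_I = 0.48 × 0.0801268 = 0.0384608
  π_II·L_II = 0.10 × 0.113511 = 0.0113511
  π_III·L_III = 0.42 × 0.10167 = 0.0427013
Normaliser: 0.0384608 + 0.0113511 + 0.0427013 = 0.0925132
So the posterior for Group III is 0.0427013 / 0.0925132 ≈ 0.462.

0.462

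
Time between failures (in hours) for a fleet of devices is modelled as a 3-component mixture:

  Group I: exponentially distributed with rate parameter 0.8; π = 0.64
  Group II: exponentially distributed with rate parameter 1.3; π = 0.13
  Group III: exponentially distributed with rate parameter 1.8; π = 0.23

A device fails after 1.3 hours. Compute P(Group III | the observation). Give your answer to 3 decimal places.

Apply Bayes' rule: the posterior for each component is proportional to its prior times its likelihood at x.
Component likelihoods at x = 1.3 hours:
  L_I = 0.8·e^(−0.8·1.3) = 0.8·e^(−1.0400) = 0.282764
  L_II = 1.3·e^(−1.3·1.3) = 1.3·e^(−1.6900) = 0.239875
  L_III = 1.8·e^(−1.8·1.3) = 1.8·e^(−2.3400) = 0.17339
Weight by the priors:
  π_I·L_I = 0.64 × 0.282764 = 0.180969
  π_II·L_II = 0.13 × 0.239875 = 0.0311838
  π_III·L_III = 0.23 × 0.17339 = 0.0398796
Evidence: 0.180969 + 0.0311838 + 0.0398796 = 0.252032
So the posterior for Group III is 0.0398796 / 0.252032 ≈ 0.158.

0.158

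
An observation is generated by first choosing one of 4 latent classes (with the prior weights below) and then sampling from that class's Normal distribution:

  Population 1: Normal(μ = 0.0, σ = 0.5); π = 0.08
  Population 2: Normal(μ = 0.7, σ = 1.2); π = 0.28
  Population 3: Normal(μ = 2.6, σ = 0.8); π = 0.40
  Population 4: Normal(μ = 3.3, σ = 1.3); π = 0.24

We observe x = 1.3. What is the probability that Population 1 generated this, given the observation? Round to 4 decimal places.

By Bayes' theorem, P(k | x) = π_k f_k(x) / Σ_j π_j f_j(x).
Normal densities:
  L_1 = 0.0271659
  L_2 = 0.293388
  L_3 = 0.133173
  L_4 = 0.0939742
Weight by the priors:
  π_1·L_1 = 0.08 × 0.0271659 = 0.00217328
  π_2·L_2 = 0.28 × 0.293388 = 0.0821486
  π_3·L_3 = 0.40 × 0.133173 = 0.0532691
  π_4·L_4 = 0.24 × 0.0939742 = 0.0225538
Denominator: 0.00217328 + 0.0821486 + 0.0532691 + 0.0225538 = 0.160145
P(Population 1 | data) ≈ 0.0136

0.0136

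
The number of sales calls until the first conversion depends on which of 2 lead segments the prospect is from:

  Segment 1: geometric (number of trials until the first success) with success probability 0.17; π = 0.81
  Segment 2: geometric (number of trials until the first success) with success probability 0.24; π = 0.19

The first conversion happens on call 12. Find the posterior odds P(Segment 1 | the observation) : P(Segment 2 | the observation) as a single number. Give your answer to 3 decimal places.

Only the two components matter; the odds are (π_i f_i(x)) / (π_j f_j(x)).
Component likelihoods at x = 12:
  L_1 = 0.17·(1−0.17)^11 = 0.17·0.128783 = 0.0218931
  L_2 = 0.24·(1−0.24)^11 = 0.24·0.0488596 = 0.0117263
Posterior odds = (π_1·L_1) / (π_2·L_2) = (0.81·0.0218931) / (0.19·0.0117263) = 0.0177334 / 0.002228 ≈ 7.959

7.959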